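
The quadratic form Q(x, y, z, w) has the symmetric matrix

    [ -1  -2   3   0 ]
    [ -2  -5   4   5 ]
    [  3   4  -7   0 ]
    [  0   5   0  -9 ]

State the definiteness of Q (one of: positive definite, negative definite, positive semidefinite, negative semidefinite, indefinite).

indefinite

Applying the same elementary operations to the rows and columns of A produces a congruent diagonal matrix with entries -1, -1, 6, -2/3.
That gives 1 positive, 3 negative pivots.
Hence Q is indefinite.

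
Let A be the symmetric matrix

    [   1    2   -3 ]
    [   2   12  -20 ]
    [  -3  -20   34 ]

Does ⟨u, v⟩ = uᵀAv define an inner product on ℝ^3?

yes

Applying the same elementary operations to the rows and columns of A produces a congruent diagonal matrix with entries 1, 8, 1/2.
So there are 3 positive pivots.
Hence Q is positive definite.
⟨·,·⟩ is an inner product exactly when A is positive definite.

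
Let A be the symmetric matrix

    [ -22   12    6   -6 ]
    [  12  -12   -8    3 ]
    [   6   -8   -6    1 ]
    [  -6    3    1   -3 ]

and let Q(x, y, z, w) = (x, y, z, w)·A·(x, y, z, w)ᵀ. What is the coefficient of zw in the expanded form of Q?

2

The coefficient of zw is A[3,4] + A[4,3] = 2·1 = 2.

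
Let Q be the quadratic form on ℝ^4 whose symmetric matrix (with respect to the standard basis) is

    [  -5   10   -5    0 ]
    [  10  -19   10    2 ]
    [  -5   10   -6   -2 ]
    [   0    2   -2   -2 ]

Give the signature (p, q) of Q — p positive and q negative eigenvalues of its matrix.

(1, 3)

Applying the same elementary operations to the rows and columns of A produces a congruent diagonal matrix with entries -5, 1, -1, -2.
Counting signs: 1 positive, 3 negative.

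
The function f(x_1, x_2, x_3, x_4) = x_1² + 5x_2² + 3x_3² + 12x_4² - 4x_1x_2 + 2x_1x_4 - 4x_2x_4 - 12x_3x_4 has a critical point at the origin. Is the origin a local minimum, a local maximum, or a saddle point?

saddle point

The Hessian at the origin is H = [[2, -4, 0, 2], [-4, 10, 0, -4], [0, 0, 6, -12], [2, -4, -12, 24]].
An LDLᵀ factorisation of H has diagonal entries 2, 2, 6, -2.
That gives 3 positive, 1 negative pivots.
H is indefinite, so the origin is a saddle point.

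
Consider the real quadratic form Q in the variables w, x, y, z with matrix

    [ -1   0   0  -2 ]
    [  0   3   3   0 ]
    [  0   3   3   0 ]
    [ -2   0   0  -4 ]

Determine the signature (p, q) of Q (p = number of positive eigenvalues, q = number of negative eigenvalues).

Symmetric row and column elimination reduces A to a congruent diagonal form with pivots -1, 3, 0, 0.
So there are 1 positive, 1 negative, 2 zero pivots.

(1, 1)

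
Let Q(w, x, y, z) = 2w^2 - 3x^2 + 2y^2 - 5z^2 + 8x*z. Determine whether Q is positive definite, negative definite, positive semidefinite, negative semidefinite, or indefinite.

indefinite

Write A = [[2, 0, 0, 0], [0, -3, 0, 4], [0, 0, 2, 0], [0, 4, 0, -5]].
Row-reducing A symmetrically gives the diagonal entries 2, -3, 2, 1/3.
Counting signs: 3 positive, 1 negative.
Hence Q is indefinite.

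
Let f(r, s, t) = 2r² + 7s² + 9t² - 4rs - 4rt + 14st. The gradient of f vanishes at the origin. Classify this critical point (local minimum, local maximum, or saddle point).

The Hessian at the origin is H = [[4, -4, -4], [-4, 14, 14], [-4, 14, 18]].
Applying the same elementary operations to the rows and columns of H produces a congruent diagonal matrix with entries 4, 10, 4.
That gives 3 positive pivots.
H is positive definite, so the origin is a strict local minimum.

local minimum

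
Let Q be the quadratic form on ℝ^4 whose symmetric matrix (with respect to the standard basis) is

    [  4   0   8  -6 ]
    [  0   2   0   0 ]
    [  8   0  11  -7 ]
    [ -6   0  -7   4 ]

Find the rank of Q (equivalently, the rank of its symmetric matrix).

3

Symmetric row and column elimination reduces A to a congruent diagonal form with pivots 4, 2, -5, 0.
So there are 2 positive, 1 negative, 1 zero pivots.
The rank is the number of nonzero pivots: 3.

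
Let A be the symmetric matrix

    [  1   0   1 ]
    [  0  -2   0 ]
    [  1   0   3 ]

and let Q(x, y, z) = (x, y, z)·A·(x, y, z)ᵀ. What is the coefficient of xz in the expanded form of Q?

The coefficient of xz is A[1,3] + A[3,1] = 2·1 = 2.

2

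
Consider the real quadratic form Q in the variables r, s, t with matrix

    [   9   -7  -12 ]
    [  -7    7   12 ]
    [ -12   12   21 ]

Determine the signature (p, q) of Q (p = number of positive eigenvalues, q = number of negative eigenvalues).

(3, 0)

Congruent diagonalization of A (simultaneous row and column reduction) yields pivots 9, 14/9, 3/7.
Counting signs: 3 positive.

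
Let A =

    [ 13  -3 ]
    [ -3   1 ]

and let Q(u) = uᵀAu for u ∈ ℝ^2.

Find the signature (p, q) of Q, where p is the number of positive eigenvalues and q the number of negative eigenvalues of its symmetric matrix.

(2, 0)

Row-reducing A symmetrically gives the diagonal entries 13, 4/13.
That gives 2 positive pivots.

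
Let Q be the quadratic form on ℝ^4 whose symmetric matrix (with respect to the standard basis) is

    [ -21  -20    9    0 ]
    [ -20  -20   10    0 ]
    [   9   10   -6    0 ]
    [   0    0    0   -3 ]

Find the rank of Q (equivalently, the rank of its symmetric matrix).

3

Symmetric row and column elimination reduces A to a congruent diagonal form with pivots -21, -20/21, 0, -3.
So there are 3 negative, 1 zero pivots.
The rank is the number of nonzero pivots: 3.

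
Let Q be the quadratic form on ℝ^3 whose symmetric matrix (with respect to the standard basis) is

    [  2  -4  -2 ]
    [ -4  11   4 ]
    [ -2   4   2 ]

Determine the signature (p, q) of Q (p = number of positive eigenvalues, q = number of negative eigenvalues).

Symmetric row and column elimination reduces A to a congruent diagonal form with pivots 2, 3, 0.
Counting signs: 2 positive, 1 zero.

(2, 0)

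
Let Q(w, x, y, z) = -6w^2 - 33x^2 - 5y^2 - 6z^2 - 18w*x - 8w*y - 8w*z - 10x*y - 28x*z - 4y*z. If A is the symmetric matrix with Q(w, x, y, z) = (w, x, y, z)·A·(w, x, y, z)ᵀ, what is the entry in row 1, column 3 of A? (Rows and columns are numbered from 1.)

-4

The coefficient of w·y in Q is -8. For a symmetric A this equals A[1,3] + A[3,1] = 2·A[1,3].
So A[1,3] = -8/2 = -4.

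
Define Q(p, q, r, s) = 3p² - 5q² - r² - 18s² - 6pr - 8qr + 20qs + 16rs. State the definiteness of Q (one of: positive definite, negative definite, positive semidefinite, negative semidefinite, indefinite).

indefinite

The associated matrix is A = [[3, 0, -3, 0], [0, -5, -4, 10], [-3, -4, -1, 8], [0, 10, 8, -18]].
Applying the same elementary operations to the rows and columns of A produces a congruent diagonal matrix with entries 3, -5, -4/5, 2.
That gives 2 positive, 2 negative pivots.
Hence Q is indefinite.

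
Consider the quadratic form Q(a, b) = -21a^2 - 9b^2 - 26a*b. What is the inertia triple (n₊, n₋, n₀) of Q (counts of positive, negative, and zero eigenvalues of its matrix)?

The symmetric matrix is A = [[-21, -13], [-13, -9]].
Symmetric row and column elimination reduces A to a congruent diagonal form with pivots -21, -20/21.
Counting signs: 2 negative.

(0, 2, 0)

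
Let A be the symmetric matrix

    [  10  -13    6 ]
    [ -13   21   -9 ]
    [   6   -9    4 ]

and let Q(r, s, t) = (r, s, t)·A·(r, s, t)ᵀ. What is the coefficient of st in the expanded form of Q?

-18

The coefficient of st is A[2,3] + A[3,2] = 2·(-9) = -18.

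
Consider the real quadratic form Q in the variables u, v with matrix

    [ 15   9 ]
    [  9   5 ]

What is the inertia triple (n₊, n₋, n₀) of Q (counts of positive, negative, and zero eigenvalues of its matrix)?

(1, 1, 0)

Congruent diagonalization of A (simultaneous row and column reduction) yields pivots 15, -2/5.
That gives 1 positive, 1 negative pivots.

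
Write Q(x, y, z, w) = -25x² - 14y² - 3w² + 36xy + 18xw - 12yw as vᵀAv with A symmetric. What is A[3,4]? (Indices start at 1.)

0

The coefficient of z·w in Q is 0. For a symmetric A this equals A[3,4] + A[4,3] = 2·A[3,4].
So A[3,4] = 0/2 = 0.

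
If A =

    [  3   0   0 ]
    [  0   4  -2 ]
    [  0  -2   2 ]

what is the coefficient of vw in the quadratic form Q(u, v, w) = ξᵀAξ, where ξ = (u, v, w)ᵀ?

The coefficient of vw is A[2,3] + A[3,2] = 2·(-2) = -4.

-4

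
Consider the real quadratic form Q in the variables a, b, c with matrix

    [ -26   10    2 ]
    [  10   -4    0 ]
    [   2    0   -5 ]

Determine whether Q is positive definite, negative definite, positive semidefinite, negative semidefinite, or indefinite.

negative definite

Leading principal minors: Δ_1 = -26, Δ_2 = 4, Δ_3 = -4.
The signs alternate starting with Δ_1 < 0, so by Sylvester's criterion Q is negative definite.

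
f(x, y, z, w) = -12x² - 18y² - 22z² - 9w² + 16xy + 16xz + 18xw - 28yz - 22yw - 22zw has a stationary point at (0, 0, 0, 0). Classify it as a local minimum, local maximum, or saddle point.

local maximum

The Hessian at the origin is H = [[-24, 16, 16, 18], [16, -36, -28, -22], [16, -28, -44, -22], [18, -22, -22, -18]].
Row-reducing H symmetrically gives the diagonal entries -24, -76/3, -408/19, -3/34.
Counting signs: 4 negative.
H is negative definite, so the origin is a strict local maximum.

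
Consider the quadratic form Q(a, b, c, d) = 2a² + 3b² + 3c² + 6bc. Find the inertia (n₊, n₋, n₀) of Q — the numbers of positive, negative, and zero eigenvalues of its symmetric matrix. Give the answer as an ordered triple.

(2, 0, 2)

The associated matrix is A = [[2, 0, 0, 0], [0, 3, 3, 0], [0, 3, 3, 0], [0, 0, 0, 0]].
Applying the same elementary operations to the rows and columns of A produces a congruent diagonal matrix with entries 2, 3, 0, 0.
So there are 2 positive, 2 zero pivots.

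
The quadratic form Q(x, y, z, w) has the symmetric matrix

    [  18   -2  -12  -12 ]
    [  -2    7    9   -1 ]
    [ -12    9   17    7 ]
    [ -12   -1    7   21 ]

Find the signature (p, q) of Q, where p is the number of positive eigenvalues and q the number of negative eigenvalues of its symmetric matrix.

Symmetric row and column elimination reduces A to a congruent diagonal form with pivots 18, 61/9, 20/61, 4.
Counting signs: 4 positive.

(4, 0)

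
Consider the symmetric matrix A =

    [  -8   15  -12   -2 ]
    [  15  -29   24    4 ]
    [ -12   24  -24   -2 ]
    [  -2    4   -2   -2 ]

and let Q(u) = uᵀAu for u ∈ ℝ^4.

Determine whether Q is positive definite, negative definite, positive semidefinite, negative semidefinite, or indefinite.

Congruent diagonalization of A (simultaneous row and column reduction) yields pivots -8, -7/8, -24/7, -5/6.
That gives 4 negative pivots.
Hence Q is negative definite.

negative definite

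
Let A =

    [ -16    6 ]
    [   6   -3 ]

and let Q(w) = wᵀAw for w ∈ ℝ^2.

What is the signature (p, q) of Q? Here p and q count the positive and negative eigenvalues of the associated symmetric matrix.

Symmetric row and column elimination reduces A to a congruent diagonal form with pivots -16, -3/4.
That gives 2 negative pivots.

(0, 2)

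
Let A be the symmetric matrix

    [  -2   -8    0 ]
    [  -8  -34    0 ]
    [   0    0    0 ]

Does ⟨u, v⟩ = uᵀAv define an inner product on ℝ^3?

no

Congruent diagonalization of A (simultaneous row and column reduction) yields pivots -2, -2, 0.
Counting signs: 2 negative, 1 zero.
Hence Q is negative semidefinite.
⟨·,·⟩ is an inner product exactly when A is positive definite.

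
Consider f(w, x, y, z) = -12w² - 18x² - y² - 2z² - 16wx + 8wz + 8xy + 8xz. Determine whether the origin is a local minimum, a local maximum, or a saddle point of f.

saddle point

The Hessian at the origin is H = [[-24, -16, 0, 8], [-16, -36, 8, 8], [0, 8, -2, 0], [8, 8, 0, -4]].
Congruent diagonalization of H (simultaneous row and column reduction) yields pivots -24, -76/3, 10/19, -12/5.
So there are 1 positive, 3 negative pivots.
H is indefinite, so the origin is a saddle point.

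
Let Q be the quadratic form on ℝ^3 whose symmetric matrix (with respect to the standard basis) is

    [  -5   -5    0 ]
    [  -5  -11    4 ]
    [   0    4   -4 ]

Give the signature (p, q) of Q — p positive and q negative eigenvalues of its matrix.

Applying the same elementary operations to the rows and columns of A produces a congruent diagonal matrix with entries -5, -6, -4/3.
Counting signs: 3 negative.

(0, 3)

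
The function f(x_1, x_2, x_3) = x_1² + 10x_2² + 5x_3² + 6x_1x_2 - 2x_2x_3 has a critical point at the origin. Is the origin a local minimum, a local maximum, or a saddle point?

The Hessian at the origin is H = [[2, 6, 0], [6, 20, -2], [0, -2, 10]].
Congruent diagonalization of H (simultaneous row and column reduction) yields pivots 2, 2, 8.
That gives 3 positive pivots.
H is positive definite, so the origin is a strict local minimum.

local minimum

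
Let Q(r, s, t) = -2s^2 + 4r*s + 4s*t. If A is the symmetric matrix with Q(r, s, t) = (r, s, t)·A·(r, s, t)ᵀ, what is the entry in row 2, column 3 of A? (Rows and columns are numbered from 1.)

2

The coefficient of s·t in Q is 4. For a symmetric A this equals A[2,3] + A[3,2] = 2·A[2,3].
So A[2,3] = 4/2 = 2.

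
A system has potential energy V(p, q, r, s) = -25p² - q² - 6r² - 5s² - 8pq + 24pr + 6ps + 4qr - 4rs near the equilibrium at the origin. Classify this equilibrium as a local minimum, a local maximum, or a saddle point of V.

The Hessian at the origin is H = [[-50, -8, 24, 6], [-8, -2, 4, 0], [24, 4, -12, -4], [6, 0, -4, -10]].
Symmetric row and column elimination reduces H to a congruent diagonal form with pivots -50, -18/25, -4/9, -4.
That gives 4 negative pivots.
H is negative definite, so the origin is a strict local maximum.

local maximum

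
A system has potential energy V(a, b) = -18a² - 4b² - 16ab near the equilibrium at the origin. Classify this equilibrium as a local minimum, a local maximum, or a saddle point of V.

The Hessian at the origin is H = [[-36, -16], [-16, -8]].
det H = -36·-8 − (-16)² = 32 > 0 and H[1,1] = -36 < 0, so H is negative definite.
Therefore the origin is a local maximum.

local maximum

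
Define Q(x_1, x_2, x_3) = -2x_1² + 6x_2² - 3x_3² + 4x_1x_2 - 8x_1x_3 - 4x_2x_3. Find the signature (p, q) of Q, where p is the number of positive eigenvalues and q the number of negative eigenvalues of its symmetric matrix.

The symmetric matrix is A = [[-2, 2, -4], [2, 6, -2], [-4, -2, -3]].
Symmetric row and column elimination reduces A to a congruent diagonal form with pivots -2, 8, 1/2.
So there are 2 positive, 1 negative pivots.

(2, 1)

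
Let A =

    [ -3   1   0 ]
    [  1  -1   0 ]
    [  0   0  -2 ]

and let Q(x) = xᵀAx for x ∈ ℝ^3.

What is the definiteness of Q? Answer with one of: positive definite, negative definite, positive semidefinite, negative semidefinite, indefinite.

negative definite

Applying the same elementary operations to the rows and columns of A produces a congruent diagonal matrix with entries -3, -2/3, -2.
Counting signs: 3 negative.
Hence Q is negative definite.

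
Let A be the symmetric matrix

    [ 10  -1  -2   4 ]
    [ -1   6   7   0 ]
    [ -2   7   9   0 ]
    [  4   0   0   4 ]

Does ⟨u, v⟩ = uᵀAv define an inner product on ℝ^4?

yes

Congruent diagonalization of A (simultaneous row and column reduction) yields pivots 10, 59/10, 45/59, 20/9.
Counting signs: 4 positive.
Hence Q is positive definite.
⟨·,·⟩ is an inner product exactly when A is positive definite.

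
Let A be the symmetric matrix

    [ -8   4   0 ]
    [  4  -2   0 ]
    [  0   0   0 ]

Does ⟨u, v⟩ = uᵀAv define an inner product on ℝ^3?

Symmetric row and column elimination reduces A to a congruent diagonal form with pivots -8, 0, 0.
So there are 1 negative, 2 zero pivots.
Hence Q is negative semidefinite.
⟨·,·⟩ is an inner product exactly when A is positive definite.

no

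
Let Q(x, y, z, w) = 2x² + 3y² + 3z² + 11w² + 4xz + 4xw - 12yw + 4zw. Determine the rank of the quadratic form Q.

4

Write A = [[2, 0, 2, 2], [0, 3, 0, -6], [2, 0, 3, 2], [2, -6, 2, 11]].
An LDLᵀ factorisation of A has diagonal entries 2, 3, 1, -3.
That gives 3 positive, 1 negative pivots.
The rank is the number of nonzero pivots: 4.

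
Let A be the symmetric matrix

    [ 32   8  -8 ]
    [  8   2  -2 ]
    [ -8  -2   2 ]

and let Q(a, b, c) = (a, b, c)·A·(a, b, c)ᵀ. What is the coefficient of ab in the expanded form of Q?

16

The coefficient of ab is A[1,2] + A[2,1] = 2·8 = 16.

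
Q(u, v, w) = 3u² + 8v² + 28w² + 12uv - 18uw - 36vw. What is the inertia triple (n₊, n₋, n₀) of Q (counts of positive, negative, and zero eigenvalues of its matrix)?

Write A = [[3, 6, -9], [6, 8, -18], [-9, -18, 28]].
Row-reducing A symmetrically gives the diagonal entries 3, -4, 1.
That gives 2 positive, 1 negative pivots.

(2, 1, 0)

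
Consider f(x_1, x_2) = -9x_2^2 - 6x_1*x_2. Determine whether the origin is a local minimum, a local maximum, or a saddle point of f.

saddle point

The Hessian at the origin is H = [[0, -6], [-6, -18]].
det H = 0·-18 − (-6)² = -36 < 0, so H is indefinite.
Therefore the origin is a saddle point.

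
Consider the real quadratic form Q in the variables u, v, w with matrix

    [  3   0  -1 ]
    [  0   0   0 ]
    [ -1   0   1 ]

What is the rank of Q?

Congruent diagonalization of A (simultaneous row and column reduction) yields pivots 3, 0, 2/3.
So there are 2 positive, 1 zero pivots.
The rank is the number of nonzero pivots: 2.

2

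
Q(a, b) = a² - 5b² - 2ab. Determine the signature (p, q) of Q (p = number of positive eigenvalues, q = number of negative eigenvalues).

The symmetric matrix is A = [[1, -1], [-1, -5]].
Applying the same elementary operations to the rows and columns of A produces a congruent diagonal matrix with entries 1, -6.
Counting signs: 1 positive, 1 negative.

(1, 1)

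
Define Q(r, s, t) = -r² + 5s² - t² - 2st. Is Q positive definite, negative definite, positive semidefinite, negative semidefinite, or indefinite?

indefinite

The symmetric matrix is A = [[-1, 0, 0], [0, 5, -1], [0, -1, -1]].
Row-reducing A symmetrically gives the diagonal entries -1, 5, -6/5.
Counting signs: 1 positive, 2 negative.
Hence Q is indefinite.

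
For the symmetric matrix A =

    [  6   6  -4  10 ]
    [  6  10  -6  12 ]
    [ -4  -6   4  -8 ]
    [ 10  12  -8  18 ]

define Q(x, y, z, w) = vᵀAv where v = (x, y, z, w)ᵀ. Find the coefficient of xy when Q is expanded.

The coefficient of xy is A[1,2] + A[2,1] = 2·6 = 12.

12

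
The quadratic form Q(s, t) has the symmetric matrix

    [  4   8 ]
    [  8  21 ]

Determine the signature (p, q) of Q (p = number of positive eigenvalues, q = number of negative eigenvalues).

Row-reducing A symmetrically gives the diagonal entries 4, 5.
That gives 2 positive pivots.

(2, 0)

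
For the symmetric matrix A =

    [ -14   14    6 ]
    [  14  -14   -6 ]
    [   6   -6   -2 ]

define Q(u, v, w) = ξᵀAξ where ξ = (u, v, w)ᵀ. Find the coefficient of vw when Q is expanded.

-12

The coefficient of vw is A[2,3] + A[3,2] = 2·(-6) = -12.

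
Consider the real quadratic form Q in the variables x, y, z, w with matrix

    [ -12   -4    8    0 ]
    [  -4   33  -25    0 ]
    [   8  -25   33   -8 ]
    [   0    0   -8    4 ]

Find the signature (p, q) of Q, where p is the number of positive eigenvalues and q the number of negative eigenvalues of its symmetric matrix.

Row-reducing A symmetrically gives the diagonal entries -12, 103/3, 1652/103, 4/413.
That gives 3 positive, 1 negative pivots.

(3, 1)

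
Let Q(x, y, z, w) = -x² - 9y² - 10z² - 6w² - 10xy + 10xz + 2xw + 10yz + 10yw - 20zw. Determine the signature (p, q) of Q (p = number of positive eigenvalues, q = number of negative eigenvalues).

Write A = [[-1, -5, 5, 1], [-5, -9, 5, 5], [5, 5, -10, -10], [1, 5, -10, -6]].
Congruent diagonalization of A (simultaneous row and column reduction) yields pivots -1, 16, -10, -5/2.
That gives 1 positive, 3 negative pivots.

(1, 3)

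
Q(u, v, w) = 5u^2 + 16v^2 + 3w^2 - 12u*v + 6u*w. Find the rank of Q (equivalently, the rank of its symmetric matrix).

3

The symmetric matrix is A = [[5, -6, 3], [-6, 16, 0], [3, 0, 3]].
Symmetric row and column elimination reduces A to a congruent diagonal form with pivots 5, 44/5, -3/11.
That gives 2 positive, 1 negative pivots.
The rank is the number of nonzero pivots: 3.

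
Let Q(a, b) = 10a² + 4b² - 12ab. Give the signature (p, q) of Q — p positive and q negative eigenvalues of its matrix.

The associated matrix is A = [[10, -6], [-6, 4]].
Row-reducing A symmetrically gives the diagonal entries 10, 2/5.
So there are 2 positive pivots.

(2, 0)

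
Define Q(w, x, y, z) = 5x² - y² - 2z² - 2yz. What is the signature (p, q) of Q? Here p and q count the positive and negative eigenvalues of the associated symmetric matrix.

(1, 2)

The symmetric matrix is A = [[0, 0, 0, 0], [0, 5, 0, 0], [0, 0, -1, -1], [0, 0, -1, -2]].
Congruent diagonalization of A (simultaneous row and column reduction) yields pivots 0, 5, -1, -1.
So there are 1 positive, 2 negative, 1 zero pivots.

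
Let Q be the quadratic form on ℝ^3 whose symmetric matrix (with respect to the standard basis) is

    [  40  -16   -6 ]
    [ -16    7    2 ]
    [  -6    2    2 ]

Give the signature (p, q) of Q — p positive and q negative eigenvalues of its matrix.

(3, 0)

Row-reducing A symmetrically gives the diagonal entries 40, 3/5, 5/6.
So there are 3 positive pivots.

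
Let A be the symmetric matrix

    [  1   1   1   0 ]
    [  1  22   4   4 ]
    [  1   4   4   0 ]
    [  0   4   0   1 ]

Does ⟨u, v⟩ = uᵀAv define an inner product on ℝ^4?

yes

An LDLᵀ factorisation of A has diagonal entries 1, 21, 18/7, 1/9.
Counting signs: 4 positive.
Hence Q is positive definite.
⟨·,·⟩ is an inner product exactly when A is positive definite.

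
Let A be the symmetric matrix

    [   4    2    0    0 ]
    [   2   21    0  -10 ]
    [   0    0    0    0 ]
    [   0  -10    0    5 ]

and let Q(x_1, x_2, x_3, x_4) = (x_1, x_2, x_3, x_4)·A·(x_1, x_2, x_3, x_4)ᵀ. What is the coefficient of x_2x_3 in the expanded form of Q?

The coefficient of x_2x_3 is A[2,3] + A[3,2] = 2·0 = 0.

0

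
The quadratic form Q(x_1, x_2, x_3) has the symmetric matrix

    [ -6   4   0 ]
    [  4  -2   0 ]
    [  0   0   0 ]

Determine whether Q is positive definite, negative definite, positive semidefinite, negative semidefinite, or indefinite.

indefinite

Symmetric row and column elimination reduces A to a congruent diagonal form with pivots -6, 2/3, 0.
Counting signs: 1 positive, 1 negative, 1 zero.
Hence Q is indefinite.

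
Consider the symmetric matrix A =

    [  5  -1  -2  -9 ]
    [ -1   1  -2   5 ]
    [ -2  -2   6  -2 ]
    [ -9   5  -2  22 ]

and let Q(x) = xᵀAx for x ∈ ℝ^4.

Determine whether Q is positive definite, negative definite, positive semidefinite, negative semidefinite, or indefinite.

An LDLᵀ factorisation of A has diagonal entries 5, 4/5, -2, 1.
Counting signs: 3 positive, 1 negative.
Hence Q is indefinite.

indefinite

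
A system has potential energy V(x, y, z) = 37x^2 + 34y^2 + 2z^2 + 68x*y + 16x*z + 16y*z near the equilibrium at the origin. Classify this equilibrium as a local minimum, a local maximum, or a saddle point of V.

The Hessian at the origin is H = [[74, 68, 16], [68, 68, 16], [16, 16, 4]].
Symmetric row and column elimination reduces H to a congruent diagonal form with pivots 74, 204/37, 4/17.
That gives 3 positive pivots.
H is positive definite, so the origin is a strict local minimum.

local minimum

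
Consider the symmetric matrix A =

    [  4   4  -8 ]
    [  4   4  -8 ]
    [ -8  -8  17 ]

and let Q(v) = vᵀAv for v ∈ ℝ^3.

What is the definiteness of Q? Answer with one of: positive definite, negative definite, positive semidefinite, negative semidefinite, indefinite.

positive semidefinite

Congruent diagonalization of A (simultaneous row and column reduction) yields pivots 4, 0, 1.
Counting signs: 2 positive, 1 zero.
Hence Q is positive semidefinite.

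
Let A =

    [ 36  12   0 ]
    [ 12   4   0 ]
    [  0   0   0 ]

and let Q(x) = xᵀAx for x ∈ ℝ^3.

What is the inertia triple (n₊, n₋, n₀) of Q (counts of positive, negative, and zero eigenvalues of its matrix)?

(1, 0, 2)

Symmetric row and column elimination reduces A to a congruent diagonal form with pivots 36, 0, 0.
So there are 1 positive, 2 zero pivots.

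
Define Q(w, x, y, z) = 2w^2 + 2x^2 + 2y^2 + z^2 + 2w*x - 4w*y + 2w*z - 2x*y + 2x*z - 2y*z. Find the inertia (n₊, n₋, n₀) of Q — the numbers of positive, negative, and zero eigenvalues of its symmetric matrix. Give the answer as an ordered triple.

Write A = [[2, 1, -2, 1], [1, 2, -1, 1], [-2, -1, 2, -1], [1, 1, -1, 1]].
Symmetric row and column elimination reduces A to a congruent diagonal form with pivots 2, 3/2, 0, 1/3.
So there are 3 positive, 1 zero pivots.

(3, 0, 1)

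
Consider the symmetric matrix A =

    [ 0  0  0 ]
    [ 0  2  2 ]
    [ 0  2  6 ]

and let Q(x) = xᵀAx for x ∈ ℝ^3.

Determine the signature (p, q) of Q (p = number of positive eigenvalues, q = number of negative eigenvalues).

(2, 0)

Congruent diagonalization of A (simultaneous row and column reduction) yields pivots 0, 2, 4.
Counting signs: 2 positive, 1 zero.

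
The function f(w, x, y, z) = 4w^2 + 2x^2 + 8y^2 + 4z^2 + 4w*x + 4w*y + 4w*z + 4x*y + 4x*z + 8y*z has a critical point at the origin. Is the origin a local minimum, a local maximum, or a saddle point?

local minimum

The Hessian at the origin is H = [[8, 4, 4, 4], [4, 4, 4, 4], [4, 4, 16, 8], [4, 4, 8, 8]].
Congruent diagonalization of H (simultaneous row and column reduction) yields pivots 8, 2, 12, 8/3.
Counting signs: 4 positive.
H is positive definite, so the origin is a strict local minimum.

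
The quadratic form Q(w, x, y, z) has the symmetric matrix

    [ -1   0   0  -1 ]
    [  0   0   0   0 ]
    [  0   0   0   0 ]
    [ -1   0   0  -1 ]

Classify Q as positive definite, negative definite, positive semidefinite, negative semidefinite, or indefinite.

Row-reducing A symmetrically gives the diagonal entries -1, 0, 0, 0.
So there are 1 negative, 3 zero pivots.
Hence Q is negative semidefinite.

negative semidefinite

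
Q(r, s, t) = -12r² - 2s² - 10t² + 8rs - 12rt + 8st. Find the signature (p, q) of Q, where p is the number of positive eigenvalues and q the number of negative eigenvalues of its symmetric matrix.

Write A = [[-12, 4, -6], [4, -2, 4], [-6, 4, -10]].
An LDLᵀ factorisation of A has diagonal entries -12, -2/3, -1.
That gives 3 negative pivots.

(0, 3)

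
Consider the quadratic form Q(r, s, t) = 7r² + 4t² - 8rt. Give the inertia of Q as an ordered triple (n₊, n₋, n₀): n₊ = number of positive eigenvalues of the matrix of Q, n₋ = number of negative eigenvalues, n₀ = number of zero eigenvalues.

Write A = [[7, 0, -4], [0, 0, 0], [-4, 0, 4]].
Congruent diagonalization of A (simultaneous row and column reduction) yields pivots 7, 0, 12/7.
Counting signs: 2 positive, 1 zero.

(2, 0, 1)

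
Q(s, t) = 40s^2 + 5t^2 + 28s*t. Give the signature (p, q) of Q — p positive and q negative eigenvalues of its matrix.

(2, 0)

The symmetric matrix is A = [[40, 14], [14, 5]].
Row-reducing A symmetrically gives the diagonal entries 40, 1/10.
That gives 2 positive pivots.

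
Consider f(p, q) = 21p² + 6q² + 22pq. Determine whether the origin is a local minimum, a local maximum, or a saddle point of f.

The Hessian at the origin is H = [[42, 22], [22, 12]].
det H = 42·12 − (22)² = 20 > 0 and H[1,1] = 42 > 0, so H is positive definite.
Therefore the origin is a local minimum.

local minimum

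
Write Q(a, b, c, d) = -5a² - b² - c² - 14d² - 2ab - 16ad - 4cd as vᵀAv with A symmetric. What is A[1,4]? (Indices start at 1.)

The coefficient of a·d in Q is -16. For a symmetric A this equals A[1,4] + A[4,1] = 2·A[1,4].
So A[1,4] = -16/2 = -8.

-8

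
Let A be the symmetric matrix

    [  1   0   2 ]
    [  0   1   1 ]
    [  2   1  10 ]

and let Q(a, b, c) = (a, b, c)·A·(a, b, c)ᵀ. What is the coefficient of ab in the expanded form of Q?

0

The coefficient of ab is A[1,2] + A[2,1] = 2·0 = 0.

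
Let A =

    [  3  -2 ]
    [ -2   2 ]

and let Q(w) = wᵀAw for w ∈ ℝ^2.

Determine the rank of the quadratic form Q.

An LDLᵀ factorisation of A has diagonal entries 3, 2/3.
So there are 2 positive pivots.
The rank is the number of nonzero pivots: 2.

2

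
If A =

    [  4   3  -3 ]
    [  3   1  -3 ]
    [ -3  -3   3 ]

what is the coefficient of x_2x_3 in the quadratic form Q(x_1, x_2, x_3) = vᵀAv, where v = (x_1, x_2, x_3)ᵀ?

The coefficient of x_2x_3 is A[2,3] + A[3,2] = 2·(-3) = -6.

-6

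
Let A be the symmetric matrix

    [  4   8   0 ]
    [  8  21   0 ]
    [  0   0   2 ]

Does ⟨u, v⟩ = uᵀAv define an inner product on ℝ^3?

Leading principal minors: Δ_1 = 4, Δ_2 = 20, Δ_3 = 40.
All leading principal minors are positive, so by Sylvester's criterion Q is positive definite.
⟨·,·⟩ is an inner product exactly when A is positive definite.

yes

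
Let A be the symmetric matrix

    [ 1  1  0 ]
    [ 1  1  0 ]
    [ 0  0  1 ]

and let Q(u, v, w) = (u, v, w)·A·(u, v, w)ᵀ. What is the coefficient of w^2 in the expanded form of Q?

1

The coefficient of w^2 is the diagonal entry A[3,3] = 1.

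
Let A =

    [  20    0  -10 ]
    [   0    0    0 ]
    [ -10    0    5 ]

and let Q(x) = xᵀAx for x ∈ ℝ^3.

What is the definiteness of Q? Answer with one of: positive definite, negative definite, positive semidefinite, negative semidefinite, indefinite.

Applying the same elementary operations to the rows and columns of A produces a congruent diagonal matrix with entries 20, 0, 0.
So there are 1 positive, 2 zero pivots.
Hence Q is positive semidefinite.

positive semidefinite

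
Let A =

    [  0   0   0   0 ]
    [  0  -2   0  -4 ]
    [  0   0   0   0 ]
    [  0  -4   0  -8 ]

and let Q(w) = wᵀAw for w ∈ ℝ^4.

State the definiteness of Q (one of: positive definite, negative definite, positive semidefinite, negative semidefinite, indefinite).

negative semidefinite

Congruent diagonalization of A (simultaneous row and column reduction) yields pivots 0, -2, 0, 0.
Counting signs: 1 negative, 3 zero.
Hence Q is negative semidefinite.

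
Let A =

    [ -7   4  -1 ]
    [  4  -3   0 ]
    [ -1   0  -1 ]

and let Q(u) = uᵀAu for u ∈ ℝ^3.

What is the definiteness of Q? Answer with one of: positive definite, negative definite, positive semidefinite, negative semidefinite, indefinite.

negative definite

Congruent diagonalization of A (simultaneous row and column reduction) yields pivots -7, -5/7, -2/5.
Counting signs: 3 negative.
Hence Q is negative definite.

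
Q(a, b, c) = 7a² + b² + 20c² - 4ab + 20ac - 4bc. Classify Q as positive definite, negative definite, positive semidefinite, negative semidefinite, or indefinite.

Write A = [[7, -2, 10], [-2, 1, -2], [10, -2, 20]].
Row-reducing A symmetrically gives the diagonal entries 7, 3/7, 4.
That gives 3 positive pivots.
Hence Q is positive definite.

positive definite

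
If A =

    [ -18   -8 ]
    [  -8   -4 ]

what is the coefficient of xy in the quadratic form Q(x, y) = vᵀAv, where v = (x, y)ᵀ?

-16

The coefficient of xy is A[1,2] + A[2,1] = 2·(-8) = -16.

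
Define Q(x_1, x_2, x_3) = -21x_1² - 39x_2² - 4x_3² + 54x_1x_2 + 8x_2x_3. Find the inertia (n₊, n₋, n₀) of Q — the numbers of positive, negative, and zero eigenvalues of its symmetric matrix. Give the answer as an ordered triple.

(0, 3, 0)

The symmetric matrix is A = [[-21, 27, 0], [27, -39, 4], [0, 4, -4]].
Applying the same elementary operations to the rows and columns of A produces a congruent diagonal matrix with entries -21, -30/7, -4/15.
So there are 3 negative pivots.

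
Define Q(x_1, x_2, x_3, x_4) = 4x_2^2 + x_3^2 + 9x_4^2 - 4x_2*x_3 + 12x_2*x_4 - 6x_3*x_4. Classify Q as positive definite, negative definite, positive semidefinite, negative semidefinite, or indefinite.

Write A = [[0, 0, 0, 0], [0, 4, -2, 6], [0, -2, 1, -3], [0, 6, -3, 9]].
Congruent diagonalization of A (simultaneous row and column reduction) yields pivots 0, 4, 0, 0.
So there are 1 positive, 3 zero pivots.
Hence Q is positive semidefinite.

positive semidefinite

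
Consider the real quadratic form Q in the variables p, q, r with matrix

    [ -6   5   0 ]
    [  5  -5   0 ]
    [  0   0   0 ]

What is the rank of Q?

Row-reducing A symmetrically gives the diagonal entries -6, -5/6, 0.
That gives 2 negative, 1 zero pivots.
The rank is the number of nonzero pivots: 2.

2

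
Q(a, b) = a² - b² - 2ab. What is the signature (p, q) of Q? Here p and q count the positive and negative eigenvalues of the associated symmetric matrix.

(1, 1)

Write A = [[1, -1], [-1, -1]].
An LDLᵀ factorisation of A has diagonal entries 1, -2.
Counting signs: 1 positive, 1 negative.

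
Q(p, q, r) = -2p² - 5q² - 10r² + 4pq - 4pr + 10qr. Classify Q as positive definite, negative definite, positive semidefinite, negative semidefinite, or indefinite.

negative definite

The symmetric matrix is A = [[-2, 2, -2], [2, -5, 5], [-2, 5, -10]].
Congruent diagonalization of A (simultaneous row and column reduction) yields pivots -2, -3, -5.
So there are 3 negative pivots.
Hence Q is negative definite.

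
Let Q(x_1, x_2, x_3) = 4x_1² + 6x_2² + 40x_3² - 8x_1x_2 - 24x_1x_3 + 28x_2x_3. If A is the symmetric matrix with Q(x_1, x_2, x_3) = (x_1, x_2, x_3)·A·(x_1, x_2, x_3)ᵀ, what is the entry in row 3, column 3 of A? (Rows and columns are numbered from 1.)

The coefficient of x_3² in Q is 40, and that is exactly A[3,3].

40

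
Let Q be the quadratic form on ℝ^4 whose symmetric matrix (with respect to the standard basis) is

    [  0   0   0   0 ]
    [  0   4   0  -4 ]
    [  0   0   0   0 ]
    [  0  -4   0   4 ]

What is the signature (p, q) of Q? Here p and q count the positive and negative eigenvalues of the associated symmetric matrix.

(1, 0)

Row-reducing A symmetrically gives the diagonal entries 0, 4, 0, 0.
Counting signs: 1 positive, 3 zero.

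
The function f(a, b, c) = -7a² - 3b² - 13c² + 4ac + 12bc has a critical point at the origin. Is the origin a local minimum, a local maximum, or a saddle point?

The Hessian at the origin is H = [[-14, 0, 4], [0, -6, 12], [4, 12, -26]].
An LDLᵀ factorisation of H has diagonal entries -14, -6, -6/7.
Counting signs: 3 negative.
H is negative definite, so the origin is a strict local maximum.

local maximum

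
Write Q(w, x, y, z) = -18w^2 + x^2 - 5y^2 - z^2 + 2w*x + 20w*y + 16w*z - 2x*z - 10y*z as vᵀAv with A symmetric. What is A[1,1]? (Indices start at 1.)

The coefficient of w^2 in Q is -18, and that is exactly A[1,1].

-18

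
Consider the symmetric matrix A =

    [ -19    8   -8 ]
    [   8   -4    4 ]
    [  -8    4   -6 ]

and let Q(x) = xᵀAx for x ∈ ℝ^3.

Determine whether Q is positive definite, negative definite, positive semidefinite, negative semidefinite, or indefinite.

negative definite

Congruent diagonalization of A (simultaneous row and column reduction) yields pivots -19, -12/19, -2.
So there are 3 negative pivots.
Hence Q is negative definite.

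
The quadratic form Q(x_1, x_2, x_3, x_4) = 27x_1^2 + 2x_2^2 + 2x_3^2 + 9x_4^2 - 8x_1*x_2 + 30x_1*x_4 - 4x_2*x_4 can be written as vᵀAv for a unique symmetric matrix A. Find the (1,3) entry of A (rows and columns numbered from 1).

The coefficient of x_1·x_3 in Q is 0. For a symmetric A this equals A[1,3] + A[3,1] = 2·A[1,3].
So A[1,3] = 0/2 = 0.

0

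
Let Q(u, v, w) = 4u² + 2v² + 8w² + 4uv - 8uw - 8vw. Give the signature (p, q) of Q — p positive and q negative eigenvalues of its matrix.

Write A = [[4, 2, -4], [2, 2, -4], [-4, -4, 8]].
Symmetric row and column elimination reduces A to a congruent diagonal form with pivots 4, 1, 0.
That gives 2 positive, 1 zero pivots.

(2, 0)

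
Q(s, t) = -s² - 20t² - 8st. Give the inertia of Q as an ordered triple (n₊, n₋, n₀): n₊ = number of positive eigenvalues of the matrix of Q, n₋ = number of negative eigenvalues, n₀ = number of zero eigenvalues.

(0, 2, 0)

The symmetric matrix is A = [[-1, -4], [-4, -20]].
An LDLᵀ factorisation of A has diagonal entries -1, -4.
So there are 2 negative pivots.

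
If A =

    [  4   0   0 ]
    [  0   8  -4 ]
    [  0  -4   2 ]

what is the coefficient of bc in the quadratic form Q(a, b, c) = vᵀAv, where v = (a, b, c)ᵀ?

-8

The coefficient of bc is A[2,3] + A[3,2] = 2·(-4) = -8.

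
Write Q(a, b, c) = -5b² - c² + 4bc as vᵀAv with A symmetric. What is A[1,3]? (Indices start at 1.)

The coefficient of a·c in Q is 0. For a symmetric A this equals A[1,3] + A[3,1] = 2·A[1,3].
So A[1,3] = 0/2 = 0.

0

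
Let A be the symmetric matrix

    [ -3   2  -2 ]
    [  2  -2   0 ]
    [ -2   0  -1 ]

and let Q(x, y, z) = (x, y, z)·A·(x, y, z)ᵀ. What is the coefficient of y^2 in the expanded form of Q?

The coefficient of y^2 is the diagonal entry A[2,2] = -2.

-2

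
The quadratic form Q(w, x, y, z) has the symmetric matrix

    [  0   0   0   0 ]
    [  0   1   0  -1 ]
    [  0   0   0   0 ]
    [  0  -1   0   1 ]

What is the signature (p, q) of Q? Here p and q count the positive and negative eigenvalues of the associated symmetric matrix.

Row-reducing A symmetrically gives the diagonal entries 0, 1, 0, 0.
Counting signs: 1 positive, 3 zero.

(1, 0)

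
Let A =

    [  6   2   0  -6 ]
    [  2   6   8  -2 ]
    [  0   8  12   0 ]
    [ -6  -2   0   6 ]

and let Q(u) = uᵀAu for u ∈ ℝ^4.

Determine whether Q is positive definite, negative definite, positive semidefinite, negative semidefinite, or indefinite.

Row-reducing A symmetrically gives the diagonal entries 6, 16/3, 0, 0.
That gives 2 positive, 2 zero pivots.
Hence Q is positive semidefinite.

positive semidefinite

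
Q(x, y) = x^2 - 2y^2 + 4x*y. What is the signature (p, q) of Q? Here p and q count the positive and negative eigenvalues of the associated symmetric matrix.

(1, 1)

Write A = [[1, 2], [2, -2]].
Symmetric row and column elimination reduces A to a congruent diagonal form with pivots 1, -6.
That gives 1 positive, 1 negative pivots.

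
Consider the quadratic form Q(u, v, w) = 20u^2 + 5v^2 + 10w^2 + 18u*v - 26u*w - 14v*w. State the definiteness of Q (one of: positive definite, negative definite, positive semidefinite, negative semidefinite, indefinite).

positive definite

The symmetric matrix of Q is A = [[20, 9, -13], [9, 5, -7], [-13, -7, 10]].
Leading principal minors: Δ_1 = 20, Δ_2 = 19, Δ_3 = 3.
All leading principal minors are positive, so by Sylvester's criterion Q is positive definite.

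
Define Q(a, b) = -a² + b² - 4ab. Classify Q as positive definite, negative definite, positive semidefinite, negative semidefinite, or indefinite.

Write A = [[-1, -2], [-2, 1]].
An LDLᵀ factorisation of A has diagonal entries -1, 5.
That gives 1 positive, 1 negative pivots.
Hence Q is indefinite.

indefinite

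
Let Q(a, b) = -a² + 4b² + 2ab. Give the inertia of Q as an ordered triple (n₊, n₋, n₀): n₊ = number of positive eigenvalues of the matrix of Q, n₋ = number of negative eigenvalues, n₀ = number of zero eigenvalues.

(1, 1, 0)

The symmetric matrix is A = [[-1, 1], [1, 4]].
An LDLᵀ factorisation of A has diagonal entries -1, 5.
So there are 1 positive, 1 negative pivots.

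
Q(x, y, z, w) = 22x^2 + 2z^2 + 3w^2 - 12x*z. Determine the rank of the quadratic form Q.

The symmetric matrix is A = [[22, 0, -6, 0], [0, 0, 0, 0], [-6, 0, 2, 0], [0, 0, 0, 3]].
Row-reducing A symmetrically gives the diagonal entries 22, 0, 4/11, 3.
So there are 3 positive, 1 zero pivots.
The rank is the number of nonzero pivots: 3.

3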